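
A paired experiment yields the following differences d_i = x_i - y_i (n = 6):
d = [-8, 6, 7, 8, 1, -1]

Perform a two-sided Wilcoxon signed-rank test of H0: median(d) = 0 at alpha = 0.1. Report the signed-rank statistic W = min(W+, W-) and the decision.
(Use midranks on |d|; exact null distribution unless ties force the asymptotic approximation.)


Step 1: Drop any zero differences (none here) and take |d_i|.
|d| = [8, 6, 7, 8, 1, 1]
Step 2: Midrank |d_i| (ties get averaged ranks).
ranks: |8|->5.5, |6|->3, |7|->4, |8|->5.5, |1|->1.5, |1|->1.5
Step 3: Attach original signs; sum ranks with positive sign and with negative sign.
W+ = 3 + 4 + 5.5 + 1.5 = 14
W- = 5.5 + 1.5 = 7
(Check: W+ + W- = 21 should equal n(n+1)/2 = 21.)
Step 4: Test statistic W = min(W+, W-) = 7.
Step 5: Ties in |d|, so use the tie-corrected normal approximation.
        E[W] = n(n+1)/4 = 6*7/4 = 10.5.
        Tie groups: |d|=1 (t=2), |d|=8 (t=2); sum(t^3 - t) = 12.
        Var[W] = n(n+1)(2n+1)/24 - sum(t^3-t)/48 = 546/24 - 12/48 = 22.5.
        z = (W - E[W]) / sqrt(Var[W]) = (7 - 10.5) / 4.7434 = -0.7379.
        Two-sided p = 2*Phi(z) = 0.460597.
Step 6: alpha = 0.1. fail to reject H0.

W+ = 14, W- = 7, W = min = 7, p = 0.460597, fail to reject H0.


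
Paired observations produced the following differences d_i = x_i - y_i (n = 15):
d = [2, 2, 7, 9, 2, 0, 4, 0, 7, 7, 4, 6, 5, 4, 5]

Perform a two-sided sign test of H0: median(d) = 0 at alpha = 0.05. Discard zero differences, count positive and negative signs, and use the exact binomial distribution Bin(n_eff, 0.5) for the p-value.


Step 1: Discard zero differences. Original n = 15; n_eff = number of nonzero differences = 13.
Nonzero differences (with sign): +2, +2, +7, +9, +2, +4, +7, +7, +4, +6, +5, +4, +5
Step 2: Count signs: positive = 13, negative = 0.
Step 3: Under H0: P(positive) = 0.5, so the number of positives S ~ Bin(13, 0.5).
Step 4: Two-sided exact p-value = sum of Bin(13,0.5) probabilities at or below the observed probability = 0.000244.
Step 5: alpha = 0.05. reject H0.

n_eff = 13, pos = 13, neg = 0, p = 0.000244, reject H0.


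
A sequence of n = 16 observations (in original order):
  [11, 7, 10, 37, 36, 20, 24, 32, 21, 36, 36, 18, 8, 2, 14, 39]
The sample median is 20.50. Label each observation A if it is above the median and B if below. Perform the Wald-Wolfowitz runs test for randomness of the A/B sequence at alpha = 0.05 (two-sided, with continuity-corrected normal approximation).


Step 1: Compute median = 20.50; label A = above, B = below.
Labels in order: BBBAABAAAAABBBBA  (n_A = 8, n_B = 8)
Step 2: Count runs R = 6.
Step 3: Under H0 (random ordering), E[R] = 2*n_A*n_B/(n_A+n_B) + 1 = 2*8*8/16 + 1 = 9.0000.
        Var[R] = 2*n_A*n_B*(2*n_A*n_B - n_A - n_B) / ((n_A+n_B)^2 * (n_A+n_B-1)) = 14336/3840 = 3.7333.
        SD[R] = 1.9322.
Step 4: Continuity-corrected z = (R + 0.5 - E[R]) / SD[R] = (6 + 0.5 - 9.0000) / 1.9322 = -1.2939.
Step 5: Two-sided p-value via normal approximation = 2*(1 - Phi(|z|)) = 0.195709.
Step 6: alpha = 0.05. fail to reject H0.

R = 6, z = -1.2939, p = 0.195709, fail to reject H0.


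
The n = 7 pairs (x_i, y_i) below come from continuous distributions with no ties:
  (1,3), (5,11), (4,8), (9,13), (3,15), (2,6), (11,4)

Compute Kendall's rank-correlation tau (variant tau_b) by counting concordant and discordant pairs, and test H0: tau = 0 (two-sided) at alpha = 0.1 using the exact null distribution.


Step 1: Enumerate the 21 unordered pairs (i,j) with i<j and classify each by sign(x_j-x_i) * sign(y_j-y_i).
  (1,2):dx=+4,dy=+8->C; (1,3):dx=+3,dy=+5->C; (1,4):dx=+8,dy=+10->C; (1,5):dx=+2,dy=+12->C
  (1,6):dx=+1,dy=+3->C; (1,7):dx=+10,dy=+1->C; (2,3):dx=-1,dy=-3->C; (2,4):dx=+4,dy=+2->C
  (2,5):dx=-2,dy=+4->D; (2,6):dx=-3,dy=-5->C; (2,7):dx=+6,dy=-7->D; (3,4):dx=+5,dy=+5->C
  (3,5):dx=-1,dy=+7->D; (3,6):dx=-2,dy=-2->C; (3,7):dx=+7,dy=-4->D; (4,5):dx=-6,dy=+2->D
  (4,6):dx=-7,dy=-7->C; (4,7):dx=+2,dy=-9->D; (5,6):dx=-1,dy=-9->C; (5,7):dx=+8,dy=-11->D
  (6,7):dx=+9,dy=-2->D
Step 2: C = 13, D = 8, total pairs = 21.
Step 3: tau = (C - D)/(n(n-1)/2) = (13 - 8)/21 = 0.238095.
Step 4: Exact two-sided p-value (enumerate n! = 5040 permutations of y under H0): p = 0.561905.
Step 5: alpha = 0.1. fail to reject H0.

tau_b = 0.2381 (C=13, D=8), p = 0.561905, fail to reject H0.


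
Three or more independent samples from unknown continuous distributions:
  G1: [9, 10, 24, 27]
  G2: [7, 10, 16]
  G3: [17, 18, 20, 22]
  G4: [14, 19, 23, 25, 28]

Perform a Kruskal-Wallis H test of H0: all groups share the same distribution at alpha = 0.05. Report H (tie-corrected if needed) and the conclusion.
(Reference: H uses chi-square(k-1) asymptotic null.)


Step 1: Combine all N = 16 observations and assign midranks.
sorted (value, group, rank): (7,G2,1), (9,G1,2), (10,G1,3.5), (10,G2,3.5), (14,G4,5), (16,G2,6), (17,G3,7), (18,G3,8), (19,G4,9), (20,G3,10), (22,G3,11), (23,G4,12), (24,G1,13), (25,G4,14), (27,G1,15), (28,G4,16)
Step 2: Sum ranks within each group.
R_1 = 33.5 (n_1 = 4)
R_2 = 10.5 (n_2 = 3)
R_3 = 36 (n_3 = 4)
R_4 = 56 (n_4 = 5)
Step 3: H = 12/(N(N+1)) * sum(R_i^2/n_i) - 3(N+1)
     = 12/(16*17) * (33.5^2/4 + 10.5^2/3 + 36^2/4 + 56^2/5) - 3*17
     = 0.044118 * 1268.51 - 51
     = 4.963787.
Step 4: Ties present; correction factor C = 1 - 6/(16^3 - 16) = 0.998529. Corrected H = 4.963787 / 0.998529 = 4.971097.
Step 5: Under H0, H ~ chi^2(3); p-value = 0.173926.
Step 6: alpha = 0.05. fail to reject H0.

H = 4.9711, df = 3, p = 0.173926, fail to reject H0.


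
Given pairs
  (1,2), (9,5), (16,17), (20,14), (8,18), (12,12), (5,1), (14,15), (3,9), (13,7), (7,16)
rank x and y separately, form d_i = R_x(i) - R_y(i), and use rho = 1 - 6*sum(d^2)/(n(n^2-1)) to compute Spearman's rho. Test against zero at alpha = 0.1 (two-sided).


Step 1: Rank x and y separately (midranks; no ties here).
rank(x): 1->1, 9->6, 16->10, 20->11, 8->5, 12->7, 5->3, 14->9, 3->2, 13->8, 7->4
rank(y): 2->2, 5->3, 17->10, 14->7, 18->11, 12->6, 1->1, 15->8, 9->5, 7->4, 16->9
Step 2: d_i = R_x(i) - R_y(i); compute d_i^2.
  (1-2)^2=1, (6-3)^2=9, (10-10)^2=0, (11-7)^2=16, (5-11)^2=36, (7-6)^2=1, (3-1)^2=4, (9-8)^2=1, (2-5)^2=9, (8-4)^2=16, (4-9)^2=25
sum(d^2) = 118.
Step 3: rho = 1 - 6*118 / (11*(11^2 - 1)) = 1 - 708/1320 = 0.463636.
Step 4: Under H0, t = rho * sqrt((n-2)/(1-rho^2)) = 1.5698 ~ t(9).
Step 5: Two-sided p-value from the t-distribution with 9 df = 0.150901.
Step 6: alpha = 0.1. fail to reject H0.

rho = 0.4636, p = 0.150901, fail to reject H0 at alpha = 0.1.


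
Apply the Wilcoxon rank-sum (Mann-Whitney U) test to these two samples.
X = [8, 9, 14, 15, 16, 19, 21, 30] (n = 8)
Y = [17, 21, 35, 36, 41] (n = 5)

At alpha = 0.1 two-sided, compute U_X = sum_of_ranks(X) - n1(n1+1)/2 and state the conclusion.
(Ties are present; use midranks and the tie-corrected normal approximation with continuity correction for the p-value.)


Step 1: Combine and sort all 13 observations; assign midranks.
sorted (value, group): (8,X), (9,X), (14,X), (15,X), (16,X), (17,Y), (19,X), (21,X), (21,Y), (30,X), (35,Y), (36,Y), (41,Y)
ranks: 8->1, 9->2, 14->3, 15->4, 16->5, 17->6, 19->7, 21->8.5, 21->8.5, 30->10, 35->11, 36->12, 41->13
Step 2: Rank sum for X: R1 = 1 + 2 + 3 + 4 + 5 + 7 + 8.5 + 10 = 40.5.
Step 3: U_X = R1 - n1(n1+1)/2 = 40.5 - 8*9/2 = 40.5 - 36 = 4.5.
       U_Y = n1*n2 - U_X = 40 - 4.5 = 35.5.
Step 4: Ties are present, so use the tie-corrected normal approximation (with continuity correction) for the p-value.
Step 5: p-value = 0.027892; compare to alpha = 0.1. reject H0.

U_X = 4.5, p = 0.027892, reject H0 at alpha = 0.1.


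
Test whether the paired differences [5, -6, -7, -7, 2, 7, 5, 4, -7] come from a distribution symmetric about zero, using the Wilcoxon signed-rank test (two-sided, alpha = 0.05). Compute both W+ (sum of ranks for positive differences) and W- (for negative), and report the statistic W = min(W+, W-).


Step 1: Drop any zero differences (none here) and take |d_i|.
|d| = [5, 6, 7, 7, 2, 7, 5, 4, 7]
Step 2: Midrank |d_i| (ties get averaged ranks).
ranks: |5|->3.5, |6|->5, |7|->7.5, |7|->7.5, |2|->1, |7|->7.5, |5|->3.5, |4|->2, |7|->7.5
Step 3: Attach original signs; sum ranks with positive sign and with negative sign.
W+ = 3.5 + 1 + 7.5 + 3.5 + 2 = 17.5
W- = 5 + 7.5 + 7.5 + 7.5 = 27.5
(Check: W+ + W- = 45 should equal n(n+1)/2 = 45.)
Step 4: Test statistic W = min(W+, W-) = 17.5.
Step 5: Ties in |d|, so use the tie-corrected normal approximation.
        E[W] = n(n+1)/4 = 9*10/4 = 22.5.
        Tie groups: |d|=5 (t=2), |d|=7 (t=4); sum(t^3 - t) = 66.
        Var[W] = n(n+1)(2n+1)/24 - sum(t^3-t)/48 = 1710/24 - 66/48 = 69.875.
        z = (W - E[W]) / sqrt(Var[W]) = (17.5 - 22.5) / 8.3591 = -0.5981.
        Two-sided p = 2*Phi(z) = 0.549741.
Step 6: alpha = 0.05. fail to reject H0.

W+ = 17.5, W- = 27.5, W = min = 17.5, p = 0.549741, fail to reject H0.


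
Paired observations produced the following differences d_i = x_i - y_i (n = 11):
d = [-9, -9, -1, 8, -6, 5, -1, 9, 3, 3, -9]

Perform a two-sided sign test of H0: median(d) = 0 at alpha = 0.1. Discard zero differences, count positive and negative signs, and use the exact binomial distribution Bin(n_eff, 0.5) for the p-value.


Step 1: Discard zero differences. Original n = 11; n_eff = number of nonzero differences = 11.
Nonzero differences (with sign): -9, -9, -1, +8, -6, +5, -1, +9, +3, +3, -9
Step 2: Count signs: positive = 5, negative = 6.
Step 3: Under H0: P(positive) = 0.5, so the number of positives S ~ Bin(11, 0.5).
Step 4: Two-sided exact p-value = sum of Bin(11,0.5) probabilities at or below the observed probability = 1.000000.
Step 5: alpha = 0.1. fail to reject H0.

n_eff = 11, pos = 5, neg = 6, p = 1.000000, fail to reject H0.


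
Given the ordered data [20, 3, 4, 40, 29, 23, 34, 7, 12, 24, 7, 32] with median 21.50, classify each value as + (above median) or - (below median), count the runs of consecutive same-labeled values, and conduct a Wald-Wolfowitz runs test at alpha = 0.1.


Step 1: Compute median = 21.50; label A = above, B = below.
Labels in order: BBBAAAABBABA  (n_A = 6, n_B = 6)
Step 2: Count runs R = 6.
Step 3: Under H0 (random ordering), E[R] = 2*n_A*n_B/(n_A+n_B) + 1 = 2*6*6/12 + 1 = 7.0000.
        Var[R] = 2*n_A*n_B*(2*n_A*n_B - n_A - n_B) / ((n_A+n_B)^2 * (n_A+n_B-1)) = 4320/1584 = 2.7273.
        SD[R] = 1.6514.
Step 4: Continuity-corrected z = (R + 0.5 - E[R]) / SD[R] = (6 + 0.5 - 7.0000) / 1.6514 = -0.3028.
Step 5: Two-sided p-value via normal approximation = 2*(1 - Phi(|z|)) = 0.762069.
Step 6: alpha = 0.1. fail to reject H0.

R = 6, z = -0.3028, p = 0.762069, fail to reject H0.


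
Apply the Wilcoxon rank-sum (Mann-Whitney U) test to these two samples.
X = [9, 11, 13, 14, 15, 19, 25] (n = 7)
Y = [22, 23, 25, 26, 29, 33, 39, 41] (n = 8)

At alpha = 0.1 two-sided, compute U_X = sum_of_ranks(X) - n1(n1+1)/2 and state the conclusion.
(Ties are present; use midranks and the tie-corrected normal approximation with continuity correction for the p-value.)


Step 1: Combine and sort all 15 observations; assign midranks.
sorted (value, group): (9,X), (11,X), (13,X), (14,X), (15,X), (19,X), (22,Y), (23,Y), (25,X), (25,Y), (26,Y), (29,Y), (33,Y), (39,Y), (41,Y)
ranks: 9->1, 11->2, 13->3, 14->4, 15->5, 19->6, 22->7, 23->8, 25->9.5, 25->9.5, 26->11, 29->12, 33->13, 39->14, 41->15
Step 2: Rank sum for X: R1 = 1 + 2 + 3 + 4 + 5 + 6 + 9.5 = 30.5.
Step 3: U_X = R1 - n1(n1+1)/2 = 30.5 - 7*8/2 = 30.5 - 28 = 2.5.
       U_Y = n1*n2 - U_X = 56 - 2.5 = 53.5.
Step 4: Ties are present, so use the tie-corrected normal approximation (with continuity correction) for the p-value.
Step 5: p-value = 0.003782; compare to alpha = 0.1. reject H0.

U_X = 2.5, p = 0.003782, reject H0 at alpha = 0.1.


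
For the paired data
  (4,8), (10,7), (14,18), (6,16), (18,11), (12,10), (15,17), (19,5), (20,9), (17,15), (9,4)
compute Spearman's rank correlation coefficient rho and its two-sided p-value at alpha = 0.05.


Step 1: Rank x and y separately (midranks; no ties here).
rank(x): 4->1, 10->4, 14->6, 6->2, 18->9, 12->5, 15->7, 19->10, 20->11, 17->8, 9->3
rank(y): 8->4, 7->3, 18->11, 16->9, 11->7, 10->6, 17->10, 5->2, 9->5, 15->8, 4->1
Step 2: d_i = R_x(i) - R_y(i); compute d_i^2.
  (1-4)^2=9, (4-3)^2=1, (6-11)^2=25, (2-9)^2=49, (9-7)^2=4, (5-6)^2=1, (7-10)^2=9, (10-2)^2=64, (11-5)^2=36, (8-8)^2=0, (3-1)^2=4
sum(d^2) = 202.
Step 3: rho = 1 - 6*202 / (11*(11^2 - 1)) = 1 - 1212/1320 = 0.081818.
Step 4: Under H0, t = rho * sqrt((n-2)/(1-rho^2)) = 0.2463 ~ t(9).
Step 5: Two-sided p-value from the t-distribution with 9 df = 0.810990.
Step 6: alpha = 0.05. fail to reject H0.

rho = 0.0818, p = 0.810990, fail to reject H0 at alpha = 0.05.


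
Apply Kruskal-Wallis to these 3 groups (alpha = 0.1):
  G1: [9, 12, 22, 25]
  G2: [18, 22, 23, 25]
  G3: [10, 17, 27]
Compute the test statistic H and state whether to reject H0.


Step 1: Combine all N = 11 observations and assign midranks.
sorted (value, group, rank): (9,G1,1), (10,G3,2), (12,G1,3), (17,G3,4), (18,G2,5), (22,G1,6.5), (22,G2,6.5), (23,G2,8), (25,G1,9.5), (25,G2,9.5), (27,G3,11)
Step 2: Sum ranks within each group.
R_1 = 20 (n_1 = 4)
R_2 = 29 (n_2 = 4)
R_3 = 17 (n_3 = 3)
Step 3: H = 12/(N(N+1)) * sum(R_i^2/n_i) - 3(N+1)
     = 12/(11*12) * (20^2/4 + 29^2/4 + 17^2/3) - 3*12
     = 0.090909 * 406.583 - 36
     = 0.962121.
Step 4: Ties present; correction factor C = 1 - 12/(11^3 - 11) = 0.990909. Corrected H = 0.962121 / 0.990909 = 0.970948.
Step 5: Under H0, H ~ chi^2(2); p-value = 0.615405.
Step 6: alpha = 0.1. fail to reject H0.

H = 0.9709, df = 2, p = 0.615405, fail to reject H0.


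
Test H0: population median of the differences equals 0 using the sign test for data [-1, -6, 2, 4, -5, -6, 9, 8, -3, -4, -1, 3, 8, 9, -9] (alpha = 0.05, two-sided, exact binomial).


Step 1: Discard zero differences. Original n = 15; n_eff = number of nonzero differences = 15.
Nonzero differences (with sign): -1, -6, +2, +4, -5, -6, +9, +8, -3, -4, -1, +3, +8, +9, -9
Step 2: Count signs: positive = 7, negative = 8.
Step 3: Under H0: P(positive) = 0.5, so the number of positives S ~ Bin(15, 0.5).
Step 4: Two-sided exact p-value = sum of Bin(15,0.5) probabilities at or below the observed probability = 1.000000.
Step 5: alpha = 0.05. fail to reject H0.

n_eff = 15, pos = 7, neg = 8, p = 1.000000, fail to reject H0.


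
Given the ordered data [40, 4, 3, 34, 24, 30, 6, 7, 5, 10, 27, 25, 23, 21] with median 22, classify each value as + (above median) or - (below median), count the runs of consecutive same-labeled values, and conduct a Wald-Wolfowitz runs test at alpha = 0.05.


Step 1: Compute median = 22; label A = above, B = below.
Labels in order: ABBAAABBBBAAAB  (n_A = 7, n_B = 7)
Step 2: Count runs R = 6.
Step 3: Under H0 (random ordering), E[R] = 2*n_A*n_B/(n_A+n_B) + 1 = 2*7*7/14 + 1 = 8.0000.
        Var[R] = 2*n_A*n_B*(2*n_A*n_B - n_A - n_B) / ((n_A+n_B)^2 * (n_A+n_B-1)) = 8232/2548 = 3.2308.
        SD[R] = 1.7974.
Step 4: Continuity-corrected z = (R + 0.5 - E[R]) / SD[R] = (6 + 0.5 - 8.0000) / 1.7974 = -0.8345.
Step 5: Two-sided p-value via normal approximation = 2*(1 - Phi(|z|)) = 0.403986.
Step 6: alpha = 0.05. fail to reject H0.

R = 6, z = -0.8345, p = 0.403986, fail to reject H0.


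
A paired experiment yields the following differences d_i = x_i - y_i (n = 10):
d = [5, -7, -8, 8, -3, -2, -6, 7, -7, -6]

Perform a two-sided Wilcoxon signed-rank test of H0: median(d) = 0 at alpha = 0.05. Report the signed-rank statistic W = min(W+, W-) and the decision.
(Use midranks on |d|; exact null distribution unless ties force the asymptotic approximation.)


Step 1: Drop any zero differences (none here) and take |d_i|.
|d| = [5, 7, 8, 8, 3, 2, 6, 7, 7, 6]
Step 2: Midrank |d_i| (ties get averaged ranks).
ranks: |5|->3, |7|->7, |8|->9.5, |8|->9.5, |3|->2, |2|->1, |6|->4.5, |7|->7, |7|->7, |6|->4.5
Step 3: Attach original signs; sum ranks with positive sign and with negative sign.
W+ = 3 + 9.5 + 7 = 19.5
W- = 7 + 9.5 + 2 + 1 + 4.5 + 7 + 4.5 = 35.5
(Check: W+ + W- = 55 should equal n(n+1)/2 = 55.)
Step 4: Test statistic W = min(W+, W-) = 19.5.
Step 5: Ties in |d|, so use the tie-corrected normal approximation.
        E[W] = n(n+1)/4 = 10*11/4 = 27.5.
        Tie groups: |d|=6 (t=2), |d|=7 (t=3), |d|=8 (t=2); sum(t^3 - t) = 36.
        Var[W] = n(n+1)(2n+1)/24 - sum(t^3-t)/48 = 2310/24 - 36/48 = 95.5.
        z = (W - E[W]) / sqrt(Var[W]) = (19.5 - 27.5) / 9.7724 = -0.8186.
        Two-sided p = 2*Phi(z) = 0.412997.
Step 6: alpha = 0.05. fail to reject H0.

W+ = 19.5, W- = 35.5, W = min = 19.5, p = 0.412997, fail to reject H0.


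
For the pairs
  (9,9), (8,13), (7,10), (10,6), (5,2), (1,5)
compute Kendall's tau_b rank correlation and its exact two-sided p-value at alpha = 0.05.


Step 1: Enumerate the 15 unordered pairs (i,j) with i<j and classify each by sign(x_j-x_i) * sign(y_j-y_i).
  (1,2):dx=-1,dy=+4->D; (1,3):dx=-2,dy=+1->D; (1,4):dx=+1,dy=-3->D; (1,5):dx=-4,dy=-7->C
  (1,6):dx=-8,dy=-4->C; (2,3):dx=-1,dy=-3->C; (2,4):dx=+2,dy=-7->D; (2,5):dx=-3,dy=-11->C
  (2,6):dx=-7,dy=-8->C; (3,4):dx=+3,dy=-4->D; (3,5):dx=-2,dy=-8->C; (3,6):dx=-6,dy=-5->C
  (4,5):dx=-5,dy=-4->C; (4,6):dx=-9,dy=-1->C; (5,6):dx=-4,dy=+3->D
Step 2: C = 9, D = 6, total pairs = 15.
Step 3: tau = (C - D)/(n(n-1)/2) = (9 - 6)/15 = 0.200000.
Step 4: Exact two-sided p-value (enumerate n! = 720 permutations of y under H0): p = 0.719444.
Step 5: alpha = 0.05. fail to reject H0.

tau_b = 0.2000 (C=9, D=6), p = 0.719444, fail to reject H0.


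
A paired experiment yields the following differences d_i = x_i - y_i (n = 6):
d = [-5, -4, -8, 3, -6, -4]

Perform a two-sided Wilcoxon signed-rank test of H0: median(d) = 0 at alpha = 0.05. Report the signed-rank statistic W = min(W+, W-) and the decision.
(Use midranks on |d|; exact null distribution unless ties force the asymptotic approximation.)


Step 1: Drop any zero differences (none here) and take |d_i|.
|d| = [5, 4, 8, 3, 6, 4]
Step 2: Midrank |d_i| (ties get averaged ranks).
ranks: |5|->4, |4|->2.5, |8|->6, |3|->1, |6|->5, |4|->2.5
Step 3: Attach original signs; sum ranks with positive sign and with negative sign.
W+ = 1 = 1
W- = 4 + 2.5 + 6 + 5 + 2.5 = 20
(Check: W+ + W- = 21 should equal n(n+1)/2 = 21.)
Step 4: Test statistic W = min(W+, W-) = 1.
Step 5: Ties in |d|, so use the tie-corrected normal approximation.
        E[W] = n(n+1)/4 = 6*7/4 = 10.5.
        Tie groups: |d|=4 (t=2); sum(t^3 - t) = 6.
        Var[W] = n(n+1)(2n+1)/24 - sum(t^3-t)/48 = 546/24 - 6/48 = 22.625.
        z = (W - E[W]) / sqrt(Var[W]) = (1 - 10.5) / 4.7566 = -1.9972.
        Two-sided p = 2*Phi(z) = 0.045800.
Step 6: alpha = 0.05. reject H0.

W+ = 1, W- = 20, W = min = 1, p = 0.045800, reject H0.


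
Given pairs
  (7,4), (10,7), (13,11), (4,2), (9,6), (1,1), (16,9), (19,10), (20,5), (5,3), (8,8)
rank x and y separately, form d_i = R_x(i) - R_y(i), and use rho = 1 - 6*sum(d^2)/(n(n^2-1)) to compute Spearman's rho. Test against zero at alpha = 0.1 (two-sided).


Step 1: Rank x and y separately (midranks; no ties here).
rank(x): 7->4, 10->7, 13->8, 4->2, 9->6, 1->1, 16->9, 19->10, 20->11, 5->3, 8->5
rank(y): 4->4, 7->7, 11->11, 2->2, 6->6, 1->1, 9->9, 10->10, 5->5, 3->3, 8->8
Step 2: d_i = R_x(i) - R_y(i); compute d_i^2.
  (4-4)^2=0, (7-7)^2=0, (8-11)^2=9, (2-2)^2=0, (6-6)^2=0, (1-1)^2=0, (9-9)^2=0, (10-10)^2=0, (11-5)^2=36, (3-3)^2=0, (5-8)^2=9
sum(d^2) = 54.
Step 3: rho = 1 - 6*54 / (11*(11^2 - 1)) = 1 - 324/1320 = 0.754545.
Step 4: Under H0, t = rho * sqrt((n-2)/(1-rho^2)) = 3.4494 ~ t(9).
Step 5: Two-sided p-value from the t-distribution with 9 df = 0.007282.
Step 6: alpha = 0.1. reject H0.

rho = 0.7545, p = 0.007282, reject H0 at alpha = 0.1.


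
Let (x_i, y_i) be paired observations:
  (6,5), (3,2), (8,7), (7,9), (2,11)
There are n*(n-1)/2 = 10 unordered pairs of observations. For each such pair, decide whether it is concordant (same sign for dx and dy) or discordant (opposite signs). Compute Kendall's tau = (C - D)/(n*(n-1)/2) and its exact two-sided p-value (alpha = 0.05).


Step 1: Enumerate the 10 unordered pairs (i,j) with i<j and classify each by sign(x_j-x_i) * sign(y_j-y_i).
  (1,2):dx=-3,dy=-3->C; (1,3):dx=+2,dy=+2->C; (1,4):dx=+1,dy=+4->C; (1,5):dx=-4,dy=+6->D
  (2,3):dx=+5,dy=+5->C; (2,4):dx=+4,dy=+7->C; (2,5):dx=-1,dy=+9->D; (3,4):dx=-1,dy=+2->D
  (3,5):dx=-6,dy=+4->D; (4,5):dx=-5,dy=+2->D
Step 2: C = 5, D = 5, total pairs = 10.
Step 3: tau = (C - D)/(n(n-1)/2) = (5 - 5)/10 = 0.000000.
Step 4: Exact two-sided p-value (enumerate n! = 120 permutations of y under H0): p = 1.000000.
Step 5: alpha = 0.05. fail to reject H0.

tau_b = 0.0000 (C=5, D=5), p = 1.000000, fail to reject H0.


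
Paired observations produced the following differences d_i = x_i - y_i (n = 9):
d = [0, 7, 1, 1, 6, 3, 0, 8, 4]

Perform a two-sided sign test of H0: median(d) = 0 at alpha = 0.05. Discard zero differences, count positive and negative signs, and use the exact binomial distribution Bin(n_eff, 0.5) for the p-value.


Step 1: Discard zero differences. Original n = 9; n_eff = number of nonzero differences = 7.
Nonzero differences (with sign): +7, +1, +1, +6, +3, +8, +4
Step 2: Count signs: positive = 7, negative = 0.
Step 3: Under H0: P(positive) = 0.5, so the number of positives S ~ Bin(7, 0.5).
Step 4: Two-sided exact p-value = sum of Bin(7,0.5) probabilities at or below the observed probability = 0.015625.
Step 5: alpha = 0.05. reject H0.

n_eff = 7, pos = 7, neg = 0, p = 0.015625, reject H0.


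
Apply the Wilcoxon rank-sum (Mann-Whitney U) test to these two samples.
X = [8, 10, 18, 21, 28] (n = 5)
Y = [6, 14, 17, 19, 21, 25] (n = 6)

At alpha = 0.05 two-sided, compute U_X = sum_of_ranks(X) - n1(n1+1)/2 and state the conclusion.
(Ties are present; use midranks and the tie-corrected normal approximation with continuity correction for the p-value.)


Step 1: Combine and sort all 11 observations; assign midranks.
sorted (value, group): (6,Y), (8,X), (10,X), (14,Y), (17,Y), (18,X), (19,Y), (21,X), (21,Y), (25,Y), (28,X)
ranks: 6->1, 8->2, 10->3, 14->4, 17->5, 18->6, 19->7, 21->8.5, 21->8.5, 25->10, 28->11
Step 2: Rank sum for X: R1 = 2 + 3 + 6 + 8.5 + 11 = 30.5.
Step 3: U_X = R1 - n1(n1+1)/2 = 30.5 - 5*6/2 = 30.5 - 15 = 15.5.
       U_Y = n1*n2 - U_X = 30 - 15.5 = 14.5.
Step 4: Ties are present, so use the tie-corrected normal approximation (with continuity correction) for the p-value.
Step 5: p-value = 1.000000; compare to alpha = 0.05. fail to reject H0.

U_X = 15.5, p = 1.000000, fail to reject H0 at alpha = 0.05.


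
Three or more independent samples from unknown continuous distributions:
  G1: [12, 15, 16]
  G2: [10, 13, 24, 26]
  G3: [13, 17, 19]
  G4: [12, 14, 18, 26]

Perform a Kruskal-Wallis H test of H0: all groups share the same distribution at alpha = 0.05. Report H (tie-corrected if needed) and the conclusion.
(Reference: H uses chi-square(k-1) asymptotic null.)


Step 1: Combine all N = 14 observations and assign midranks.
sorted (value, group, rank): (10,G2,1), (12,G1,2.5), (12,G4,2.5), (13,G2,4.5), (13,G3,4.5), (14,G4,6), (15,G1,7), (16,G1,8), (17,G3,9), (18,G4,10), (19,G3,11), (24,G2,12), (26,G2,13.5), (26,G4,13.5)
Step 2: Sum ranks within each group.
R_1 = 17.5 (n_1 = 3)
R_2 = 31 (n_2 = 4)
R_3 = 24.5 (n_3 = 3)
R_4 = 32 (n_4 = 4)
Step 3: H = 12/(N(N+1)) * sum(R_i^2/n_i) - 3(N+1)
     = 12/(14*15) * (17.5^2/3 + 31^2/4 + 24.5^2/3 + 32^2/4) - 3*15
     = 0.057143 * 798.417 - 45
     = 0.623810.
Step 4: Ties present; correction factor C = 1 - 18/(14^3 - 14) = 0.993407. Corrected H = 0.623810 / 0.993407 = 0.627950.
Step 5: Under H0, H ~ chi^2(3); p-value = 0.890005.
Step 6: alpha = 0.05. fail to reject H0.

H = 0.6279, df = 3, p = 0.890005, fail to reject H0.


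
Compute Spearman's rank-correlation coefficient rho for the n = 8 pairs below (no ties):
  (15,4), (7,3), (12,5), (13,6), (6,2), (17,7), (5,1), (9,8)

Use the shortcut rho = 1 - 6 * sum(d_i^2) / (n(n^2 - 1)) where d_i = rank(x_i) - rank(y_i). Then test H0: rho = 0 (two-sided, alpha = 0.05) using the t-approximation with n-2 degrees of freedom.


Step 1: Rank x and y separately (midranks; no ties here).
rank(x): 15->7, 7->3, 12->5, 13->6, 6->2, 17->8, 5->1, 9->4
rank(y): 4->4, 3->3, 5->5, 6->6, 2->2, 7->7, 1->1, 8->8
Step 2: d_i = R_x(i) - R_y(i); compute d_i^2.
  (7-4)^2=9, (3-3)^2=0, (5-5)^2=0, (6-6)^2=0, (2-2)^2=0, (8-7)^2=1, (1-1)^2=0, (4-8)^2=16
sum(d^2) = 26.
Step 3: rho = 1 - 6*26 / (8*(8^2 - 1)) = 1 - 156/504 = 0.690476.
Step 4: Under H0, t = rho * sqrt((n-2)/(1-rho^2)) = 2.3382 ~ t(6).
Step 5: Two-sided p-value from the t-distribution with 6 df = 0.057990.
Step 6: alpha = 0.05. fail to reject H0.

rho = 0.6905, p = 0.057990, fail to reject H0 at alpha = 0.05.


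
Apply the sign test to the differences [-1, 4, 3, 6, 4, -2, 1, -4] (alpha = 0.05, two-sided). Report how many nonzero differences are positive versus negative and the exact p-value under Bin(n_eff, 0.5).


Step 1: Discard zero differences. Original n = 8; n_eff = number of nonzero differences = 8.
Nonzero differences (with sign): -1, +4, +3, +6, +4, -2, +1, -4
Step 2: Count signs: positive = 5, negative = 3.
Step 3: Under H0: P(positive) = 0.5, so the number of positives S ~ Bin(8, 0.5).
Step 4: Two-sided exact p-value = sum of Bin(8,0.5) probabilities at or below the observed probability = 0.726562.
Step 5: alpha = 0.05. fail to reject H0.

n_eff = 8, pos = 5, neg = 3, p = 0.726562, fail to reject H0.


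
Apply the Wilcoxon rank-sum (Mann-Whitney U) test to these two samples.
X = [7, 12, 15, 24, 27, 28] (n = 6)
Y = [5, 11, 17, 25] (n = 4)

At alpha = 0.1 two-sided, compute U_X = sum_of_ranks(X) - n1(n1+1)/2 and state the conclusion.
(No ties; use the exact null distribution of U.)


Step 1: Combine and sort all 10 observations; assign midranks.
sorted (value, group): (5,Y), (7,X), (11,Y), (12,X), (15,X), (17,Y), (24,X), (25,Y), (27,X), (28,X)
ranks: 5->1, 7->2, 11->3, 12->4, 15->5, 17->6, 24->7, 25->8, 27->9, 28->10
Step 2: Rank sum for X: R1 = 2 + 4 + 5 + 7 + 9 + 10 = 37.
Step 3: U_X = R1 - n1(n1+1)/2 = 37 - 6*7/2 = 37 - 21 = 16.
       U_Y = n1*n2 - U_X = 24 - 16 = 8.
Step 4: No ties, so the exact null distribution of U (based on enumerating the C(10,6) = 210 equally likely rank assignments) gives the two-sided p-value.
Step 5: p-value = 0.476190; compare to alpha = 0.1. fail to reject H0.

U_X = 16, p = 0.476190, fail to reject H0 at alpha = 0.1.


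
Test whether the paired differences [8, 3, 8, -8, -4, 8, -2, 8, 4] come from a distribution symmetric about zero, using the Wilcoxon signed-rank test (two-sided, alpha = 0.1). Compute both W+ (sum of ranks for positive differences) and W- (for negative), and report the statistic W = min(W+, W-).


Step 1: Drop any zero differences (none here) and take |d_i|.
|d| = [8, 3, 8, 8, 4, 8, 2, 8, 4]
Step 2: Midrank |d_i| (ties get averaged ranks).
ranks: |8|->7, |3|->2, |8|->7, |8|->7, |4|->3.5, |8|->7, |2|->1, |8|->7, |4|->3.5
Step 3: Attach original signs; sum ranks with positive sign and with negative sign.
W+ = 7 + 2 + 7 + 7 + 7 + 3.5 = 33.5
W- = 7 + 3.5 + 1 = 11.5
(Check: W+ + W- = 45 should equal n(n+1)/2 = 45.)
Step 4: Test statistic W = min(W+, W-) = 11.5.
Step 5: Ties in |d|, so use the tie-corrected normal approximation.
        E[W] = n(n+1)/4 = 9*10/4 = 22.5.
        Tie groups: |d|=4 (t=2), |d|=8 (t=5); sum(t^3 - t) = 126.
        Var[W] = n(n+1)(2n+1)/24 - sum(t^3-t)/48 = 1710/24 - 126/48 = 68.625.
        z = (W - E[W]) / sqrt(Var[W]) = (11.5 - 22.5) / 8.2840 = -1.3279.
        Two-sided p = 2*Phi(z) = 0.184225.
Step 6: alpha = 0.1. fail to reject H0.

W+ = 33.5, W- = 11.5, W = min = 11.5, p = 0.184225, fail to reject H0.


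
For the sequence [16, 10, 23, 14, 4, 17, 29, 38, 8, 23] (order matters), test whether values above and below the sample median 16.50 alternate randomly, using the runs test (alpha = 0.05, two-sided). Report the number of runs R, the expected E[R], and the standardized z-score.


Step 1: Compute median = 16.50; label A = above, B = below.
Labels in order: BBABBAAABA  (n_A = 5, n_B = 5)
Step 2: Count runs R = 6.
Step 3: Under H0 (random ordering), E[R] = 2*n_A*n_B/(n_A+n_B) + 1 = 2*5*5/10 + 1 = 6.0000.
        Var[R] = 2*n_A*n_B*(2*n_A*n_B - n_A - n_B) / ((n_A+n_B)^2 * (n_A+n_B-1)) = 2000/900 = 2.2222.
        SD[R] = 1.4907.
Step 4: R = E[R], so z = 0 with no continuity correction.
Step 5: Two-sided p-value via normal approximation = 2*(1 - Phi(|z|)) = 1.000000.
Step 6: alpha = 0.05. fail to reject H0.

R = 6, z = 0.0000, p = 1.000000, fail to reject H0.


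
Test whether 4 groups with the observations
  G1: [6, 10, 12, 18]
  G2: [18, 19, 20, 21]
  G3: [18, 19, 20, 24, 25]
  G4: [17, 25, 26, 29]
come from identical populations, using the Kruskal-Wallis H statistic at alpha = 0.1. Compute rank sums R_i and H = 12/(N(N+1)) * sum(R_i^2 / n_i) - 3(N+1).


Step 1: Combine all N = 17 observations and assign midranks.
sorted (value, group, rank): (6,G1,1), (10,G1,2), (12,G1,3), (17,G4,4), (18,G1,6), (18,G2,6), (18,G3,6), (19,G2,8.5), (19,G3,8.5), (20,G2,10.5), (20,G3,10.5), (21,G2,12), (24,G3,13), (25,G3,14.5), (25,G4,14.5), (26,G4,16), (29,G4,17)
Step 2: Sum ranks within each group.
R_1 = 12 (n_1 = 4)
R_2 = 37 (n_2 = 4)
R_3 = 52.5 (n_3 = 5)
R_4 = 51.5 (n_4 = 4)
Step 3: H = 12/(N(N+1)) * sum(R_i^2/n_i) - 3(N+1)
     = 12/(17*18) * (12^2/4 + 37^2/4 + 52.5^2/5 + 51.5^2/4) - 3*18
     = 0.039216 * 1592.56 - 54
     = 8.453431.
Step 4: Ties present; correction factor C = 1 - 42/(17^3 - 17) = 0.991422. Corrected H = 8.453431 / 0.991422 = 8.526576.
Step 5: Under H0, H ~ chi^2(3); p-value = 0.036295.
Step 6: alpha = 0.1. reject H0.

H = 8.5266, df = 3, p = 0.036295, reject H0.


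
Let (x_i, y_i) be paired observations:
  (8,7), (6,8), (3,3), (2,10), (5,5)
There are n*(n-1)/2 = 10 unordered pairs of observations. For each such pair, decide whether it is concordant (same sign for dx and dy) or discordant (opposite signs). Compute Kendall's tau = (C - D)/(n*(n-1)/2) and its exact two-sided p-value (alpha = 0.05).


Step 1: Enumerate the 10 unordered pairs (i,j) with i<j and classify each by sign(x_j-x_i) * sign(y_j-y_i).
  (1,2):dx=-2,dy=+1->D; (1,3):dx=-5,dy=-4->C; (1,4):dx=-6,dy=+3->D; (1,5):dx=-3,dy=-2->C
  (2,3):dx=-3,dy=-5->C; (2,4):dx=-4,dy=+2->D; (2,5):dx=-1,dy=-3->C; (3,4):dx=-1,dy=+7->D
  (3,5):dx=+2,dy=+2->C; (4,5):dx=+3,dy=-5->D
Step 2: C = 5, D = 5, total pairs = 10.
Step 3: tau = (C - D)/(n(n-1)/2) = (5 - 5)/10 = 0.000000.
Step 4: Exact two-sided p-value (enumerate n! = 120 permutations of y under H0): p = 1.000000.
Step 5: alpha = 0.05. fail to reject H0.

tau_b = 0.0000 (C=5, D=5), p = 1.000000, fail to reject H0.


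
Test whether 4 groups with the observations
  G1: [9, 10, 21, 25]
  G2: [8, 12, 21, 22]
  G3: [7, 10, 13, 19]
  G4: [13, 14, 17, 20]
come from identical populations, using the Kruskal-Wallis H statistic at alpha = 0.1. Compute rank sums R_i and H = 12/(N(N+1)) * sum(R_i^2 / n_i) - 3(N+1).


Step 1: Combine all N = 16 observations and assign midranks.
sorted (value, group, rank): (7,G3,1), (8,G2,2), (9,G1,3), (10,G1,4.5), (10,G3,4.5), (12,G2,6), (13,G3,7.5), (13,G4,7.5), (14,G4,9), (17,G4,10), (19,G3,11), (20,G4,12), (21,G1,13.5), (21,G2,13.5), (22,G2,15), (25,G1,16)
Step 2: Sum ranks within each group.
R_1 = 37 (n_1 = 4)
R_2 = 36.5 (n_2 = 4)
R_3 = 24 (n_3 = 4)
R_4 = 38.5 (n_4 = 4)
Step 3: H = 12/(N(N+1)) * sum(R_i^2/n_i) - 3(N+1)
     = 12/(16*17) * (37^2/4 + 36.5^2/4 + 24^2/4 + 38.5^2/4) - 3*17
     = 0.044118 * 1189.88 - 51
     = 1.494485.
Step 4: Ties present; correction factor C = 1 - 18/(16^3 - 16) = 0.995588. Corrected H = 1.494485 / 0.995588 = 1.501108.
Step 5: Under H0, H ~ chi^2(3); p-value = 0.682015.
Step 6: alpha = 0.1. fail to reject H0.

H = 1.5011, df = 3, p = 0.682015, fail to reject H0.


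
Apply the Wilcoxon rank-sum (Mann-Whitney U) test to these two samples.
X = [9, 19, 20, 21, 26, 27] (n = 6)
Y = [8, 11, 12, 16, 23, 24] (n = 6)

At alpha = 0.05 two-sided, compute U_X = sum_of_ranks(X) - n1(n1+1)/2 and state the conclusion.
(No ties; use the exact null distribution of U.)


Step 1: Combine and sort all 12 observations; assign midranks.
sorted (value, group): (8,Y), (9,X), (11,Y), (12,Y), (16,Y), (19,X), (20,X), (21,X), (23,Y), (24,Y), (26,X), (27,X)
ranks: 8->1, 9->2, 11->3, 12->4, 16->5, 19->6, 20->7, 21->8, 23->9, 24->10, 26->11, 27->12
Step 2: Rank sum for X: R1 = 2 + 6 + 7 + 8 + 11 + 12 = 46.
Step 3: U_X = R1 - n1(n1+1)/2 = 46 - 6*7/2 = 46 - 21 = 25.
       U_Y = n1*n2 - U_X = 36 - 25 = 11.
Step 4: No ties, so the exact null distribution of U (based on enumerating the C(12,6) = 924 equally likely rank assignments) gives the two-sided p-value.
Step 5: p-value = 0.309524; compare to alpha = 0.05. fail to reject H0.

U_X = 25, p = 0.309524, fail to reject H0 at alpha = 0.05.


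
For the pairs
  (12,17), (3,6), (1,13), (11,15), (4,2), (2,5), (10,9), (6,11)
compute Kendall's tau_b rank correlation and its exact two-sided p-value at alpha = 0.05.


Step 1: Enumerate the 28 unordered pairs (i,j) with i<j and classify each by sign(x_j-x_i) * sign(y_j-y_i).
  (1,2):dx=-9,dy=-11->C; (1,3):dx=-11,dy=-4->C; (1,4):dx=-1,dy=-2->C; (1,5):dx=-8,dy=-15->C
  (1,6):dx=-10,dy=-12->C; (1,7):dx=-2,dy=-8->C; (1,8):dx=-6,dy=-6->C; (2,3):dx=-2,dy=+7->D
  (2,4):dx=+8,dy=+9->C; (2,5):dx=+1,dy=-4->D; (2,6):dx=-1,dy=-1->C; (2,7):dx=+7,dy=+3->C
  (2,8):dx=+3,dy=+5->C; (3,4):dx=+10,dy=+2->C; (3,5):dx=+3,dy=-11->D; (3,6):dx=+1,dy=-8->D
  (3,7):dx=+9,dy=-4->D; (3,8):dx=+5,dy=-2->D; (4,5):dx=-7,dy=-13->C; (4,6):dx=-9,dy=-10->C
  (4,7):dx=-1,dy=-6->C; (4,8):dx=-5,dy=-4->C; (5,6):dx=-2,dy=+3->D; (5,7):dx=+6,dy=+7->C
  (5,8):dx=+2,dy=+9->C; (6,7):dx=+8,dy=+4->C; (6,8):dx=+4,dy=+6->C; (7,8):dx=-4,dy=+2->D
Step 2: C = 20, D = 8, total pairs = 28.
Step 3: tau = (C - D)/(n(n-1)/2) = (20 - 8)/28 = 0.428571.
Step 4: Exact two-sided p-value (enumerate n! = 40320 permutations of y under H0): p = 0.178869.
Step 5: alpha = 0.05. fail to reject H0.

tau_b = 0.4286 (C=20, D=8), p = 0.178869, fail to reject H0.


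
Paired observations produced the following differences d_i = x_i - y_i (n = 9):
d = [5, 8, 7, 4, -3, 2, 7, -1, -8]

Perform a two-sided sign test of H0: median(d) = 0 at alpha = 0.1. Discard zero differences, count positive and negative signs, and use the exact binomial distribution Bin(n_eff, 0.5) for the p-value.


Step 1: Discard zero differences. Original n = 9; n_eff = number of nonzero differences = 9.
Nonzero differences (with sign): +5, +8, +7, +4, -3, +2, +7, -1, -8
Step 2: Count signs: positive = 6, negative = 3.
Step 3: Under H0: P(positive) = 0.5, so the number of positives S ~ Bin(9, 0.5).
Step 4: Two-sided exact p-value = sum of Bin(9,0.5) probabilities at or below the observed probability = 0.507812.
Step 5: alpha = 0.1. fail to reject H0.

n_eff = 9, pos = 6, neg = 3, p = 0.507812, fail to reject H0.


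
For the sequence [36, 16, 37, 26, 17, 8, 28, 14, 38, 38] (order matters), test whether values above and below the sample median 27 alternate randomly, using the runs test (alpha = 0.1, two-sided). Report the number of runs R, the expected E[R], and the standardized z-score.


Step 1: Compute median = 27; label A = above, B = below.
Labels in order: ABABBBABAA  (n_A = 5, n_B = 5)
Step 2: Count runs R = 7.
Step 3: Under H0 (random ordering), E[R] = 2*n_A*n_B/(n_A+n_B) + 1 = 2*5*5/10 + 1 = 6.0000.
        Var[R] = 2*n_A*n_B*(2*n_A*n_B - n_A - n_B) / ((n_A+n_B)^2 * (n_A+n_B-1)) = 2000/900 = 2.2222.
        SD[R] = 1.4907.
Step 4: Continuity-corrected z = (R - 0.5 - E[R]) / SD[R] = (7 - 0.5 - 6.0000) / 1.4907 = 0.3354.
Step 5: Two-sided p-value via normal approximation = 2*(1 - Phi(|z|)) = 0.737316.
Step 6: alpha = 0.1. fail to reject H0.

R = 7, z = 0.3354, p = 0.737316, fail to reject H0.


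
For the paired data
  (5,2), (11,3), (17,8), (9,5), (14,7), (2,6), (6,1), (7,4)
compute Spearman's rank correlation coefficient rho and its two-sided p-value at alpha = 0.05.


Step 1: Rank x and y separately (midranks; no ties here).
rank(x): 5->2, 11->6, 17->8, 9->5, 14->7, 2->1, 6->3, 7->4
rank(y): 2->2, 3->3, 8->8, 5->5, 7->7, 6->6, 1->1, 4->4
Step 2: d_i = R_x(i) - R_y(i); compute d_i^2.
  (2-2)^2=0, (6-3)^2=9, (8-8)^2=0, (5-5)^2=0, (7-7)^2=0, (1-6)^2=25, (3-1)^2=4, (4-4)^2=0
sum(d^2) = 38.
Step 3: rho = 1 - 6*38 / (8*(8^2 - 1)) = 1 - 228/504 = 0.547619.
Step 4: Under H0, t = rho * sqrt((n-2)/(1-rho^2)) = 1.6031 ~ t(6).
Step 5: Two-sided p-value from the t-distribution with 6 df = 0.160026.
Step 6: alpha = 0.05. fail to reject H0.

rho = 0.5476, p = 0.160026, fail to reject H0 at alpha = 0.05.


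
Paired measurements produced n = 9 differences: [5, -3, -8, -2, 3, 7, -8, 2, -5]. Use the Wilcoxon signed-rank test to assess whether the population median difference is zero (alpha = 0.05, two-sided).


Step 1: Drop any zero differences (none here) and take |d_i|.
|d| = [5, 3, 8, 2, 3, 7, 8, 2, 5]
Step 2: Midrank |d_i| (ties get averaged ranks).
ranks: |5|->5.5, |3|->3.5, |8|->8.5, |2|->1.5, |3|->3.5, |7|->7, |8|->8.5, |2|->1.5, |5|->5.5
Step 3: Attach original signs; sum ranks with positive sign and with negative sign.
W+ = 5.5 + 3.5 + 7 + 1.5 = 17.5
W- = 3.5 + 8.5 + 1.5 + 8.5 + 5.5 = 27.5
(Check: W+ + W- = 45 should equal n(n+1)/2 = 45.)
Step 4: Test statistic W = min(W+, W-) = 17.5.
Step 5: Ties in |d|, so use the tie-corrected normal approximation.
        E[W] = n(n+1)/4 = 9*10/4 = 22.5.
        Tie groups: |d|=2 (t=2), |d|=3 (t=2), |d|=5 (t=2), |d|=8 (t=2); sum(t^3 - t) = 24.
        Var[W] = n(n+1)(2n+1)/24 - sum(t^3-t)/48 = 1710/24 - 24/48 = 70.75.
        z = (W - E[W]) / sqrt(Var[W]) = (17.5 - 22.5) / 8.4113 = -0.5944.
        Two-sided p = 2*Phi(z) = 0.552219.
Step 6: alpha = 0.05. fail to reject H0.

W+ = 17.5, W- = 27.5, W = min = 17.5, p = 0.552219, fail to reject H0.


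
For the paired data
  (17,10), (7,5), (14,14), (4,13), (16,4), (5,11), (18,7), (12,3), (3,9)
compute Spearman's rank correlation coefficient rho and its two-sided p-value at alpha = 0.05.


Step 1: Rank x and y separately (midranks; no ties here).
rank(x): 17->8, 7->4, 14->6, 4->2, 16->7, 5->3, 18->9, 12->5, 3->1
rank(y): 10->6, 5->3, 14->9, 13->8, 4->2, 11->7, 7->4, 3->1, 9->5
Step 2: d_i = R_x(i) - R_y(i); compute d_i^2.
  (8-6)^2=4, (4-3)^2=1, (6-9)^2=9, (2-8)^2=36, (7-2)^2=25, (3-7)^2=16, (9-4)^2=25, (5-1)^2=16, (1-5)^2=16
sum(d^2) = 148.
Step 3: rho = 1 - 6*148 / (9*(9^2 - 1)) = 1 - 888/720 = -0.233333.
Step 4: Under H0, t = rho * sqrt((n-2)/(1-rho^2)) = -0.6349 ~ t(7).
Step 5: Two-sided p-value from the t-distribution with 7 df = 0.545699.
Step 6: alpha = 0.05. fail to reject H0.

rho = -0.2333, p = 0.545699, fail to reject H0 at alpha = 0.05.


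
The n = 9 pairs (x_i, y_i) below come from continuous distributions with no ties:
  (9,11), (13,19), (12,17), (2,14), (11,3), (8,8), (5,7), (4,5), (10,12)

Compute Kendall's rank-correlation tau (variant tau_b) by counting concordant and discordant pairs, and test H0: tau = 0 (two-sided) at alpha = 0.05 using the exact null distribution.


Step 1: Enumerate the 36 unordered pairs (i,j) with i<j and classify each by sign(x_j-x_i) * sign(y_j-y_i).
  (1,2):dx=+4,dy=+8->C; (1,3):dx=+3,dy=+6->C; (1,4):dx=-7,dy=+3->D; (1,5):dx=+2,dy=-8->D
  (1,6):dx=-1,dy=-3->C; (1,7):dx=-4,dy=-4->C; (1,8):dx=-5,dy=-6->C; (1,9):dx=+1,dy=+1->C
  (2,3):dx=-1,dy=-2->C; (2,4):dx=-11,dy=-5->C; (2,5):dx=-2,dy=-16->C; (2,6):dx=-5,dy=-11->C
  (2,7):dx=-8,dy=-12->C; (2,8):dx=-9,dy=-14->C; (2,9):dx=-3,dy=-7->C; (3,4):dx=-10,dy=-3->C
  (3,5):dx=-1,dy=-14->C; (3,6):dx=-4,dy=-9->C; (3,7):dx=-7,dy=-10->C; (3,8):dx=-8,dy=-12->C
  (3,9):dx=-2,dy=-5->C; (4,5):dx=+9,dy=-11->D; (4,6):dx=+6,dy=-6->D; (4,7):dx=+3,dy=-7->D
  (4,8):dx=+2,dy=-9->D; (4,9):dx=+8,dy=-2->D; (5,6):dx=-3,dy=+5->D; (5,7):dx=-6,dy=+4->D
  (5,8):dx=-7,dy=+2->D; (5,9):dx=-1,dy=+9->D; (6,7):dx=-3,dy=-1->C; (6,8):dx=-4,dy=-3->C
  (6,9):dx=+2,dy=+4->C; (7,8):dx=-1,dy=-2->C; (7,9):dx=+5,dy=+5->C; (8,9):dx=+6,dy=+7->C
Step 2: C = 25, D = 11, total pairs = 36.
Step 3: tau = (C - D)/(n(n-1)/2) = (25 - 11)/36 = 0.388889.
Step 4: Exact two-sided p-value (enumerate n! = 362880 permutations of y under H0): p = 0.180181.
Step 5: alpha = 0.05. fail to reject H0.

tau_b = 0.3889 (C=25, D=11), p = 0.180181, fail to reject H0.


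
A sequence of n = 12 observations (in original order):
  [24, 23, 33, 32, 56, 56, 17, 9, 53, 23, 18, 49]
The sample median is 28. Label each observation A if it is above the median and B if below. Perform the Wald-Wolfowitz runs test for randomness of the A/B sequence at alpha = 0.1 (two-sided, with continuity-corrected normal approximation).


Step 1: Compute median = 28; label A = above, B = below.
Labels in order: BBAAAABBABBA  (n_A = 6, n_B = 6)
Step 2: Count runs R = 6.
Step 3: Under H0 (random ordering), E[R] = 2*n_A*n_B/(n_A+n_B) + 1 = 2*6*6/12 + 1 = 7.0000.
        Var[R] = 2*n_A*n_B*(2*n_A*n_B - n_A - n_B) / ((n_A+n_B)^2 * (n_A+n_B-1)) = 4320/1584 = 2.7273.
        SD[R] = 1.6514.
Step 4: Continuity-corrected z = (R + 0.5 - E[R]) / SD[R] = (6 + 0.5 - 7.0000) / 1.6514 = -0.3028.
Step 5: Two-sided p-value via normal approximation = 2*(1 - Phi(|z|)) = 0.762069.
Step 6: alpha = 0.1. fail to reject H0.

R = 6, z = -0.3028, p = 0.762069, fail to reject H0.
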